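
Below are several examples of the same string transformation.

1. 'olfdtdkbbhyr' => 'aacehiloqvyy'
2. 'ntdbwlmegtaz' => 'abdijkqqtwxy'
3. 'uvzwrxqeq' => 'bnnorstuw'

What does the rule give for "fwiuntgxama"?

cdfjkqrtuxx

The transformation: shift every letter 3 places backward in the alphabet (wrapping around), then sort the characters into alphabetical order.
On "fwiuntgxama": the first step gives "ctfrkqduxjx", and the second then gives "cdfjkqrtuxx".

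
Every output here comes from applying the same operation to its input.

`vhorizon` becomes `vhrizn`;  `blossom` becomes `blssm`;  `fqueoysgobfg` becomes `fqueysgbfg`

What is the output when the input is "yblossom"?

Looking at the pairs, the operation is to remove every "o".
For "yblossom" the result is "yblssm".

yblssm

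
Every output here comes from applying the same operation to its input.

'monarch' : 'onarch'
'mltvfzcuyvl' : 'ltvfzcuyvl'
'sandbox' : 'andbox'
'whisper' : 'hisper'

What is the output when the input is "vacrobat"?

The transformation: delete the first character.
Doing the same to "vacrobat": "acrobat".

acrobat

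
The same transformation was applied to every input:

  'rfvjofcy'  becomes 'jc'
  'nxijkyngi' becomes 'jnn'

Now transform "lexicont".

What's happening: move the first character to the end, then keep one character in every 3, starting at position 3 (positions 3rd, 6th, 9th, ...).
On "lexicont" that produces "in".

in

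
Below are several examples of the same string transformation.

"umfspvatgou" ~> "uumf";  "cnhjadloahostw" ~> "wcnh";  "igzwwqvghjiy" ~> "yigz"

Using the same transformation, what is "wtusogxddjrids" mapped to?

swtu

The rule is to move the last character to the front, then keep only the first 4 characters.
So "wtusogxddjrids" becomes "swtu".
(Check on "umfspvatgou": → "uumfspvatgo" → "uumf" ✓)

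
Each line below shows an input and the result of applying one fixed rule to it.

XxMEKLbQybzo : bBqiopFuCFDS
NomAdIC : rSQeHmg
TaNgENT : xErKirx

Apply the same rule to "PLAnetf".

tpeRIXJ

Each output is the input with this applied: shift every letter 4 places forward in the alphabet (wrapping around), then flip the case of every letter.
On "PLAnetf": the first step gives "TPErixj", and the second then gives "tpeRIXJ".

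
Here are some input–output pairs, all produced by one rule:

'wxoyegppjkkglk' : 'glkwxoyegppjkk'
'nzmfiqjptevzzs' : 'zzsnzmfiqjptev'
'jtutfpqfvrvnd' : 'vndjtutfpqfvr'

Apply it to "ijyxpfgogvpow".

powijyxpfgogv

Rule — move the last 3 characters to the front (rotate right by 3).
Applying that to "ijyxpfgogvpow" gives "powijyxpfgogv".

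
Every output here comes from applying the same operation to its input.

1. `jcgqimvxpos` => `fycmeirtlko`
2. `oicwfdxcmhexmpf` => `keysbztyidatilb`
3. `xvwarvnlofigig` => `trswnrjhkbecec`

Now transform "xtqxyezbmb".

tpmtuavxix

In each case the input is transformed by: shift every letter 4 places backward in the alphabet (wrapping around).
Doing the same to "xtqxyezbmb": "tpmtuavxix".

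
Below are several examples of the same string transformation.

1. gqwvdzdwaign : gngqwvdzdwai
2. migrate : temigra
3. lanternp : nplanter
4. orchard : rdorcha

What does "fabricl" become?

clfabri

The transformation: move the last 2 characters to the front (rotate right by 2).
For "fabricl" the result is "clfabri".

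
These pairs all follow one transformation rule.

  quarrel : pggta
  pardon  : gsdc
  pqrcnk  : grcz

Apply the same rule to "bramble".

pbqat

The pattern: delete the first 2 characters, then shift every letter 11 places backward in the alphabet (wrapping around).
Starting from "bramble": after the first operation, "amble"; after the second, "pbqat".
(Check on "quarrel": → "arrel" → "pggta" ✓)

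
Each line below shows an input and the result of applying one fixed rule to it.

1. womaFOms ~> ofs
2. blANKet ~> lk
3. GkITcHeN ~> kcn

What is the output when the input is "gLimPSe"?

Each output is the input with this applied: keep one character in every 3, starting at position 2 (positions 2nd, 5th, 8th, ...), then convert every letter to lowercase.
"gLimPSe" → "LP" → "lp".
(Check on "womaFOms": → "oFs" → "ofs" ✓)

lp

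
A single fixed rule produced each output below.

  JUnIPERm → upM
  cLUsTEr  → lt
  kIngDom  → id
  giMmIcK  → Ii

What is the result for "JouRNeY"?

What's happening: flip the case of every letter, then keep one character in every 3, starting at position 2 (positions 2nd, 5th, 8th, ...).
Working it through for "JouRNeY": intermediate "jOUrnEy", final "On".

On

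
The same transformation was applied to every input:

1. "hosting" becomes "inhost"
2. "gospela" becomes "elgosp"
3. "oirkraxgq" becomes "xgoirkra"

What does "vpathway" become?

The pattern: delete the last character, then move the last 2 characters to the front (rotate right by 2).
Starting from "vpathway": after the first operation, "vpathwa"; after the second, "wavpath".

wavpath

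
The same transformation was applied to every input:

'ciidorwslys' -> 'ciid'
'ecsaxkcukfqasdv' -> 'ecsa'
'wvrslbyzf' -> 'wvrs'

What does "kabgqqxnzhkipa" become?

kabg

Rule — keep only the first 4 characters.
Applying that to "kabgqqxnzhkipa" gives "kabg".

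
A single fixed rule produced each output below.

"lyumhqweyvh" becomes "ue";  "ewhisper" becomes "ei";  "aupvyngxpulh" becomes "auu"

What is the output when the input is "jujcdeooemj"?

What's happening: delete the last 2 characters, then keep only the vowels.
So "jujcdeooemj" becomes "ueooe".

ueooe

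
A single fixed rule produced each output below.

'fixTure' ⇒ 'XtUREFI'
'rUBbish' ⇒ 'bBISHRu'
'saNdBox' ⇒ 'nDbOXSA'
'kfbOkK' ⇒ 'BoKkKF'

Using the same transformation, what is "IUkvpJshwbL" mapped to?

The rule is to flip the case of every letter, then move the first 2 characters to the end (rotate left by 2).
Applying both steps to "IUkvpJshwbL": "iuKVPjSHWBl", then "KVPjSHWBliu".

KVPjSHWBliu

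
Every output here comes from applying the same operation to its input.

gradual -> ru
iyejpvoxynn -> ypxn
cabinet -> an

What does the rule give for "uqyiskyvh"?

qsv

The rule is to keep one character in every 3, starting at position 2 (positions 2nd, 5th, 8th, ...).
"uqyiskyvh" → "qsv".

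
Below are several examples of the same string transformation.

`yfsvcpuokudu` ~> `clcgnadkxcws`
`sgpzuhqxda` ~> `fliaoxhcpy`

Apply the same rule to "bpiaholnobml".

Rule — shift every letter 8 places forward in the alphabet (wrapping around), then move the last 3 characters to the front (rotate right by 3).
Applying both steps to "bpiaholnobml": "jxqipwtvwjut", then "jutjxqipwtvw".

jutjxqipwtvw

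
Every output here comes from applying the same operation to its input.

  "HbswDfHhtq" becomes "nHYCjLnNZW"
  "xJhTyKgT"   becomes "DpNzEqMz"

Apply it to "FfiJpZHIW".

Rule — shift every letter 6 places forward in the alphabet (wrapping around), then flip the case of every letter.
Applying both steps to "FfiJpZHIW": "LloPvFNOC", then "lLOpVfnoc".
(Check on "xJhTyKgT": → "dPnZeQmZ" → "DpNzEqMz" ✓)

lLOpVfnoc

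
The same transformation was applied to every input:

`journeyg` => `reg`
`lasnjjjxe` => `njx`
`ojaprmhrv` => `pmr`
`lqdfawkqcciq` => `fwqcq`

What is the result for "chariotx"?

The pattern: delete the first 3 characters, then keep every other character starting from the first (positions 1st, 3rd, 5th, ...).
"chariotx" → "rox".

rox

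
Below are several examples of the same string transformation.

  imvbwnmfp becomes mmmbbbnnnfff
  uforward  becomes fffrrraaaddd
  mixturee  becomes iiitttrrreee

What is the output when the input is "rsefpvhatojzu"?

sssfffvvvaaaooozzz

Each output is the input with this applied: keep every other character starting from the second (positions 2nd, 4th, 6th, ...), then repeat every character 3 times.
On "rsefpvhatojzu" that produces "sssfffvvvaaaooozzz".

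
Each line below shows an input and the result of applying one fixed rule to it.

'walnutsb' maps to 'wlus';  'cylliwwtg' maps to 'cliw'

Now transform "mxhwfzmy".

Rule — swap each adjacent pair of characters (1↔2, 3↔4, ...), then keep every other character starting from the second (positions 2nd, 4th, 6th, ...).
On "mxhwfzmy": the first step gives "xmwhzfym", and the second then gives "mhfm".

mhfm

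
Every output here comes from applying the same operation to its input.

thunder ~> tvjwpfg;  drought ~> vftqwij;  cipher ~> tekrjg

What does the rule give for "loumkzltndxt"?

The transformation: shift every letter 2 places forward in the alphabet (wrapping around), then move the last character to the front.
"loumkzltndxt" → "nqwombnvpfzv" → "vnqwombnvpfz".
(Check on "thunder": → "vjwpfgt" → "tvjwpfg" ✓)

vnqwombnvpfz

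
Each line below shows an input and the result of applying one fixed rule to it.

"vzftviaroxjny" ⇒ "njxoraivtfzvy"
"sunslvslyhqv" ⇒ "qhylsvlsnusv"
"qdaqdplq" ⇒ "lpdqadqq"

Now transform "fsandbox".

obdnasfx

The pattern: reverse the string, then move the first character to the end.
Starting from "fsandbox": after the first operation, "xobdnasf"; after the second, "obdnasfx".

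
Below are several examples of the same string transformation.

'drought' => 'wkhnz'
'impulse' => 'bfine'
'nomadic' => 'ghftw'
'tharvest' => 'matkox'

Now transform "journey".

Rule — delete the last 2 characters, then shift every letter 7 places backward in the alphabet (wrapping around).
Working it through for "journey": intermediate "journ", final "chnkg".
(Check on "nomadic": → "nomad" → "ghftw" ✓)

chnkg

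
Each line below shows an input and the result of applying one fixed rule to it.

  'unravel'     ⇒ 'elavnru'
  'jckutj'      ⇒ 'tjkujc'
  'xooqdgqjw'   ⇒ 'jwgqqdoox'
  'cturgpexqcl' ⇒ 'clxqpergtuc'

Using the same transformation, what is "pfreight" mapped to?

Looking at the pairs, the operation is to reverse the string, then swap each adjacent pair of characters (1↔2, 3↔4, ...).
Doing the same to "pfreight": "htigrepf".

htigrepf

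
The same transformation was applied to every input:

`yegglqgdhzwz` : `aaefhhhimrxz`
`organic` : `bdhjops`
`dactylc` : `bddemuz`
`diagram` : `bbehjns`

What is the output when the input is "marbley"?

What's happening: shift every letter 1 place forward in the alphabet (wrapping around), then sort the characters into alphabetical order.
Applying both steps to "marbley": "nbscmfz", then "bcfmnsz".

bcfmnsz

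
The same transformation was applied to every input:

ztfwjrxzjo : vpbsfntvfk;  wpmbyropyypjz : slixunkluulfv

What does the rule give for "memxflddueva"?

iaitbhzzqarw

In each case the input is transformed by: shift every letter 4 places backward in the alphabet (wrapping around).
So "memxflddueva" becomes "iaitbhzzqarw".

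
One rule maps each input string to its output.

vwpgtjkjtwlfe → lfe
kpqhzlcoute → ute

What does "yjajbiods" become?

The rule is to keep only the last 3 characters.
So "yjajbiods" becomes "ods".

ods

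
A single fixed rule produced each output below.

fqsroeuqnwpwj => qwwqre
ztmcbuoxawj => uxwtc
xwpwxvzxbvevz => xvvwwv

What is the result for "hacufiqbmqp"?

Each output is the input with this applied: keep every other character starting from the second (positions 2nd, 4th, 6th, ...), then move the last 3 characters to the front (rotate right by 3).
"hacufiqbmqp" → "auibq" → "ibqau".

ibqau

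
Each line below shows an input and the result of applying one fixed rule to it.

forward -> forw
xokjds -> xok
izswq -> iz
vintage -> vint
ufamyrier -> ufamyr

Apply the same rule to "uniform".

The transformation: delete the last 3 characters.
Applying that to "uniform" gives "unif".

unif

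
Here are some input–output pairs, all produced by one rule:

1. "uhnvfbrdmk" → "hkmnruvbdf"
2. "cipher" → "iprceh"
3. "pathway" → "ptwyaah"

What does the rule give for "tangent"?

The rule is to sort the characters into alphabetical order, then move the first 3 characters to the end (rotate left by 3).
Applying both steps to "tangent": "aegnntt", then "nnttaeg".

nnttaeg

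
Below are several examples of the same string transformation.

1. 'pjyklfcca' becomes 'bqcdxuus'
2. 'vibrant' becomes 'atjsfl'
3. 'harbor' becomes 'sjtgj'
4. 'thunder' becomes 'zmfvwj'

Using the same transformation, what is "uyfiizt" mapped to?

What's happening: delete the first character, then shift every letter 8 places backward in the alphabet (wrapping around).
Doing the same to "uyfiizt": "qxaarl".

qxaarl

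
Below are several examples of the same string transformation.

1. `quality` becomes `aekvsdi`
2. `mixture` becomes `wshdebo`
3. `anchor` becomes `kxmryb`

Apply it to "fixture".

The pattern: shift every letter 10 places forward in the alphabet (wrapping around).
On "fixture" that produces "pshdebo".

pshdebo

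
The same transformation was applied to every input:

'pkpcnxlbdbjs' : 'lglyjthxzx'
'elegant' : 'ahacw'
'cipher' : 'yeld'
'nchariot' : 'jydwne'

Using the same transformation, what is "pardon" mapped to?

The rule is to delete the last 2 characters, then shift every letter 4 places backward in the alphabet (wrapping around).
Starting from "pardon": after the first operation, "pard"; after the second, "lwnz".

lwnz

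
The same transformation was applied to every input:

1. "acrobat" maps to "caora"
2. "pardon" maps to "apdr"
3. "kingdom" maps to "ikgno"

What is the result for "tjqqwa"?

Looking at the pairs, the operation is to swap each adjacent pair of characters (1↔2, 3↔4, ...), then delete the last 2 characters.
Working it through for "tjqqwa": intermediate "jtqqaw", final "jtqq".

jtqq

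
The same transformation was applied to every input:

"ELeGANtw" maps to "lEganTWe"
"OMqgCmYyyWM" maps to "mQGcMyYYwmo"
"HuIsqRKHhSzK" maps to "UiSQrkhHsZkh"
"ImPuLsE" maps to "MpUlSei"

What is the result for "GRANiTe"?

ranItEg

The rule is to move the first character to the end, then flip the case of every letter.
For "GRANiTe", step one produces "RANiTeG"; step two turns that into "ranItEg".
(Check on "ELeGANtw": → "LeGANtwE" → "lEganTWe" ✓)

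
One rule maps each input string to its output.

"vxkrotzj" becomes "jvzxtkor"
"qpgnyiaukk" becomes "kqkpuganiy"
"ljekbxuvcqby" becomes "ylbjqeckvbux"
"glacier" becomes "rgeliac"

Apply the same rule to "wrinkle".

ewlrkin

Each output is the input with this applied: reverse the string, then take characters alternately from the front and the back (1st, last, 2nd, 2nd-last, ...).
"wrinkle" → "elknirw" → "ewlrkin".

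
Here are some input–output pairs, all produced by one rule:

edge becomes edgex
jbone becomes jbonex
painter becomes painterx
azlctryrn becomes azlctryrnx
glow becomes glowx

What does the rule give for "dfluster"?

The pattern: append "x".
So "dfluster" becomes "dflusterx".

dflusterx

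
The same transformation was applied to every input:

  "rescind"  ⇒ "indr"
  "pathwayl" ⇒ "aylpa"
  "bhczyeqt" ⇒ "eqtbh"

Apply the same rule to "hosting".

The rule is to move the last 3 characters to the front (rotate right by 3), then delete the last 3 characters.
"hosting" → "inghost" → "ingh".

ingh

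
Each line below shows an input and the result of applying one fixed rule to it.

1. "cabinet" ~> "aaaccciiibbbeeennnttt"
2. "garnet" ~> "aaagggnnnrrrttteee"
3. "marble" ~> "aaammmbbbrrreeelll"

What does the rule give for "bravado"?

rrrbbbvvvaaadddaaaooo

The pattern: swap each adjacent pair of characters (1↔2, 3↔4, ...), then repeat every character 3 times.
Applying that to "bravado" gives "rrrbbbvvvaaadddaaaooo".
(Check on "marble": → "ambrel" → "aaammmbbbrrreeelll" ✓)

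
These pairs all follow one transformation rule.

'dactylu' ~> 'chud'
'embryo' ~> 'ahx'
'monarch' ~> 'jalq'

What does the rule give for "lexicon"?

Rule — delete the first 3 characters, then shift every letter 9 places forward in the alphabet (wrapping around).
Applying both steps to "lexicon": "icon", then "rlxw".

rlxw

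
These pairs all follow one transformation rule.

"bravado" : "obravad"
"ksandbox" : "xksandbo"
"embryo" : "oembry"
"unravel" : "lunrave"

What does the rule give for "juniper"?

rjunipe

The pattern: move the last character to the front.
"juniper" → "rjunipe".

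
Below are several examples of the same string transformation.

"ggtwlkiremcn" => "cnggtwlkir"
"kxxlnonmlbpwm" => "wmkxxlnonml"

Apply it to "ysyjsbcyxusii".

iiysyjsbcyx

The pattern: move the last 2 characters to the front (rotate right by 2), then delete the last 2 characters.
For "ysyjsbcyxusii", step one produces "iiysyjsbcyxus"; step two turns that into "iiysyjsbcyx".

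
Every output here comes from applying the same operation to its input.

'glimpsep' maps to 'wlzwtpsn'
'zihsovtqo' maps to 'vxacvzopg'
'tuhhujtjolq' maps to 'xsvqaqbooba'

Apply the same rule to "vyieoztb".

iagvlpfc

The pattern: shift every letter 7 places forward in the alphabet (wrapping around), then reverse the string.
Doing the same to "vyieoztb": "iagvlpfc".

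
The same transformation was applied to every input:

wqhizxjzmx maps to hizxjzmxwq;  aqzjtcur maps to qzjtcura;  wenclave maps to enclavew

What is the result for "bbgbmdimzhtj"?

The pattern: move the last 3 characters to the front (rotate right by 3), then swap the front and back halves of the string.
Applying both steps to "bbgbmdimzhtj": "htjbbgbmdimz", then "bmdimzhtjbbg".

bmdimzhtjbbg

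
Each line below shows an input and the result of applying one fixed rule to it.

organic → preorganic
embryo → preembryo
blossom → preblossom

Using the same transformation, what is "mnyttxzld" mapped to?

premnyttxzld

The rule is to prepend "pre".
On "mnyttxzld" that produces "premnyttxzld".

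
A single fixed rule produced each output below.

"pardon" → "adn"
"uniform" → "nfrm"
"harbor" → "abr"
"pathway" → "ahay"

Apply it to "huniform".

Each output is the input with this applied: swap each adjacent pair of characters (1↔2, 3↔4, ...), then keep every other character starting from the first (positions 1st, 3rd, 5th, ...).
Doing the same to "huniform": "uiom".

uiom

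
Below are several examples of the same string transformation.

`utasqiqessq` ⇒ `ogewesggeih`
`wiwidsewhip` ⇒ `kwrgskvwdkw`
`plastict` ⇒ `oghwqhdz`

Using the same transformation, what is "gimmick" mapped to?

aawqyuw

Each output is the input with this applied: move the first 2 characters to the end (rotate left by 2), then shift every letter 12 places backward in the alphabet (wrapping around).
Starting from "gimmick": after the first operation, "mmickgi"; after the second, "aawqyuw".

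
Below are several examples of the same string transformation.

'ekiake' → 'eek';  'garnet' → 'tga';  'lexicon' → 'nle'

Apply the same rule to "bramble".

ebr

The pattern: move the last character to the front, then keep only the first 3 characters.
Applying both steps to "bramble": "ebrambl", then "ebr".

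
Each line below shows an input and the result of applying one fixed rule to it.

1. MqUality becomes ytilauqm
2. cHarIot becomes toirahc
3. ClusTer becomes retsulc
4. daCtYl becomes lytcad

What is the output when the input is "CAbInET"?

tenibac

In each case the input is transformed by: reverse the string, then convert every letter to lowercase.
For "CAbInET" the result is "tenibac".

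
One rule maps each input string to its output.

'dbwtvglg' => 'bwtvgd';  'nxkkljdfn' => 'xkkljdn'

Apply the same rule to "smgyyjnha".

mgyyjns

Looking at the pairs, the operation is to delete the last 2 characters, then move the first character to the end.
"smgyyjnha" → "mgyyjns".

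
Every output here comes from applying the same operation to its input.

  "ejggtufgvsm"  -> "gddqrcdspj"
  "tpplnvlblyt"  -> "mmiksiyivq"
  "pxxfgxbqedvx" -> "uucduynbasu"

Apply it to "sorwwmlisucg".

lottjifprzd

Each output is the input with this applied: delete the first character, then shift every letter 3 places backward in the alphabet (wrapping around).
So "sorwwmlisucg" becomes "lottjifprzd".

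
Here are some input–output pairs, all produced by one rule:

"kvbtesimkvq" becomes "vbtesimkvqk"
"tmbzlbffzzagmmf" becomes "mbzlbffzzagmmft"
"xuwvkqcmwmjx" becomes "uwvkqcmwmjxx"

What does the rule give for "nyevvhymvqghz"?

Rule — move the first character to the end.
"nyevvhymvqghz" → "yevvhymvqghzn".

yevvhymvqghzn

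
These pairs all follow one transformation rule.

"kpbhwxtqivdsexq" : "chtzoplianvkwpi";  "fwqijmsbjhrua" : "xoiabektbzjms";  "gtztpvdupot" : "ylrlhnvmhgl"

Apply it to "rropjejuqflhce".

Rule — shift every letter 8 places backward in the alphabet (wrapping around).
Applying that to "rropjejuqflhce" gives "jjghbwbmixdzuw".

jjghbwbmixdzuw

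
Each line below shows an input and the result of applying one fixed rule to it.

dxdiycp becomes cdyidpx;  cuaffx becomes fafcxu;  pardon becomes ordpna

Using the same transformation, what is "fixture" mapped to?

rxutfei

The pattern: take characters alternately from the front and the back (1st, last, 2nd, 2nd-last, ...), then move the first 3 characters to the end (rotate left by 3).
For "fixture", step one produces "feirxut"; step two turns that into "rxutfei".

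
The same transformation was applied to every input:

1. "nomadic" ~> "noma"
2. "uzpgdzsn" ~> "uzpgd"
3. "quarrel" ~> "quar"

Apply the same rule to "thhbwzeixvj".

thhbwzei

Looking at the pairs, the operation is to delete the last 3 characters.
On "thhbwzeixvj" that produces "thhbwzei".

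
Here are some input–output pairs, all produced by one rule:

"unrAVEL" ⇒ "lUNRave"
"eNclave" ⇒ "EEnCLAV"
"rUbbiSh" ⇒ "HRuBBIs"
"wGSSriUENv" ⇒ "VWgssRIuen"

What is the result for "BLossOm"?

MblOSSo

The rule is to move the last character to the front, then flip the case of every letter.
Applying both steps to "BLossOm": "mBLossO", then "MblOSSo".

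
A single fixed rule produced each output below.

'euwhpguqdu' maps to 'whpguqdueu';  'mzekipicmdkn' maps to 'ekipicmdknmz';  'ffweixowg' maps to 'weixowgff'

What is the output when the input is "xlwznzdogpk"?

Looking at the pairs, the operation is to move the first 2 characters to the end (rotate left by 2).
For "xlwznzdogpk" the result is "wznzdogpkxl".

wznzdogpkxl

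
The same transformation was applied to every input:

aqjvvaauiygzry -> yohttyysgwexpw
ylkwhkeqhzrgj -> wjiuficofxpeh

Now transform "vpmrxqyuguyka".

The transformation: shift every letter 2 places backward in the alphabet (wrapping around).
For "vpmrxqyuguyka" the result is "tnkpvowseswiy".

tnkpvowseswiy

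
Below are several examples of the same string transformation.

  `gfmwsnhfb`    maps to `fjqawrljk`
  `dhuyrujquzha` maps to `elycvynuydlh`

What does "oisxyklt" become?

xmwbcops

Rule — shift every letter 4 places forward in the alphabet (wrapping around), then swap the first and last characters.
"oisxyklt" → "xmwbcops".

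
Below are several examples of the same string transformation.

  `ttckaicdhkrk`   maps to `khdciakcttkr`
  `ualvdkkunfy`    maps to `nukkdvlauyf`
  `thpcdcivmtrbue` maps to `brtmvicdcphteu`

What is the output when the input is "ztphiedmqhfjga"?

jfhqmdeihptzag

In each case the input is transformed by: reverse the string, then move the first 2 characters to the end (rotate left by 2).
For "ztphiedmqhfjga", step one produces "agjfhqmdeihptz"; step two turns that into "jfhqmdeihptzag".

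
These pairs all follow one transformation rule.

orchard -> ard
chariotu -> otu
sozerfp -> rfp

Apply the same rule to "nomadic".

Each output is the input with this applied: keep only the last 3 characters.
Doing the same to "nomadic": "dic".

dic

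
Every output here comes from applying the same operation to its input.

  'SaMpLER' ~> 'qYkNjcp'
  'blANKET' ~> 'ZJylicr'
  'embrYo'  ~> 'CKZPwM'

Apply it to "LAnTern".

Looking at the pairs, the operation is to flip the case of every letter, then shift every letter 2 places backward in the alphabet (wrapping around).
On "LAnTern": the first step gives "laNtERN", and the second then gives "jyLrCPL".

jyLrCPL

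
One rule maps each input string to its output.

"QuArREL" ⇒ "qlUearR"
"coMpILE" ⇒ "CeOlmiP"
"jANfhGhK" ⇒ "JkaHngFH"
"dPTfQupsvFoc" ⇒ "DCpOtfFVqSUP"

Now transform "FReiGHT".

The transformation: take characters alternately from the front and the back (1st, last, 2nd, 2nd-last, ...), then flip the case of every letter.
On "FReiGHT" that produces "ftrhEgI".

ftrhEgI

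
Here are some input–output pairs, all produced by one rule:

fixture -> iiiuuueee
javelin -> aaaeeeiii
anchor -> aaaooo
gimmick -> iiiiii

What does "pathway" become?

The pattern: repeat every character 3 times, then keep only the vowels.
So "pathway" becomes "aaaaaa".

aaaaaa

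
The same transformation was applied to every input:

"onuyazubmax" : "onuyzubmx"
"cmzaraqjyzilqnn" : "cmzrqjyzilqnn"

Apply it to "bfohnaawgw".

bfohnwgw

Looking at the pairs, the operation is to remove every "a".
Doing the same to "bfohnaawgw": "bfohnwgw".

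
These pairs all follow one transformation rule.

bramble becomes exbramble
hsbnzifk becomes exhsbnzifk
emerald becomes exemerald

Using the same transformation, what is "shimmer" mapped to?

In each case the input is transformed by: prepend "ex".
"shimmer" → "exshimmer".

exshimmer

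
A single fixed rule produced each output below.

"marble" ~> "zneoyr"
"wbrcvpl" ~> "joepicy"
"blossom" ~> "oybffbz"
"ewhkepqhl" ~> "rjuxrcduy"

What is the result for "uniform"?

havsbez

Each output is the input with this applied: shift every letter 13 places forward in the alphabet (wrapping around) — i.e. ROT13.
Doing the same to "uniform": "havsbez".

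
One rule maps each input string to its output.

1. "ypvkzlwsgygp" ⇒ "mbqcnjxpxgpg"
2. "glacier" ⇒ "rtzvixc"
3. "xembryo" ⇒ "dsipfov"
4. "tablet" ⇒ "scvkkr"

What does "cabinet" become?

szevktr

Looking at the pairs, the operation is to shift every letter 9 places backward in the alphabet (wrapping around), then move the first 2 characters to the end (rotate left by 2).
Applying both steps to "cabinet": "trszevk", then "szevktr".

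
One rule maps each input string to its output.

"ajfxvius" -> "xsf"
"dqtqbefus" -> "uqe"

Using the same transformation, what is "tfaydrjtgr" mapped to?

yrga

The transformation: sort the characters into reverse alphabetical order, then keep one character in every 3, starting at position 1 (positions 1st, 4th, 7th, ...).
Applying that to "tfaydrjtgr" gives "yrga".
(Check on "dqtqbefus": → "utsqqfedb" → "uqe" ✓)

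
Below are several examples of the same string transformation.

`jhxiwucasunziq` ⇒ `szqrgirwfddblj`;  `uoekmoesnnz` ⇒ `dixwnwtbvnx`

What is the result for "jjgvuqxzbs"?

sbskpiegdz

The transformation: shift every letter 9 places forward in the alphabet (wrapping around), then take characters alternately from the front and the back (1st, last, 2nd, 2nd-last, ...).
"jjgvuqxzbs" → "sspedzgikb" → "sbskpiegdz".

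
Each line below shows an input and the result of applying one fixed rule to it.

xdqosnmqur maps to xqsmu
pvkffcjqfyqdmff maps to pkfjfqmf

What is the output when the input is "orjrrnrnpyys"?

Rule — keep every other character starting from the first (positions 1st, 3rd, 5th, ...).
Applying that to "orjrrnrnpyys" gives "ojrrpy".

ojrrpy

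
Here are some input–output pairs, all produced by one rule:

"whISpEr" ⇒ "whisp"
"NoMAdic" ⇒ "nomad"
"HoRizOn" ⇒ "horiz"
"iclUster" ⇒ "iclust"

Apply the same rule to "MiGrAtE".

migra

Rule — delete the last 2 characters, then convert every letter to lowercase.
"MiGrAtE" → "MiGrA" → "migra".
(Check on "HoRizOn": → "HoRiz" → "horiz" ✓)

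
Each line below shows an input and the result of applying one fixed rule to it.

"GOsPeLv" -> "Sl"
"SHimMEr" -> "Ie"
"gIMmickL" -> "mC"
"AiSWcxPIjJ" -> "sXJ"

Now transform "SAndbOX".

The transformation: keep one character in every 3, starting at position 3 (positions 3rd, 6th, 9th, ...), then flip the case of every letter.
"SAndbOX" → "nO" → "No".

No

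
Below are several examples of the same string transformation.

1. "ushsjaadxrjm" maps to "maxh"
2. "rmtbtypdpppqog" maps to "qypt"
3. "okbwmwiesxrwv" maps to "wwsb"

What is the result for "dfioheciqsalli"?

Rule — keep one character in every 3, starting at position 3 (positions 3rd, 6th, 9th, ...), then swap the first and last characters.
So "dfioheciqsalli" becomes "leqi".
(Check on "ushsjaadxrjm": → "haxm" → "maxh" ✓)

leqi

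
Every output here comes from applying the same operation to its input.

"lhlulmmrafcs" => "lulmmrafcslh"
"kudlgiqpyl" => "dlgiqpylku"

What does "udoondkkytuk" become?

Looking at the pairs, the operation is to move the first 2 characters to the end (rotate left by 2).
Applying that to "udoondkkytuk" gives "oondkkytukud".

oondkkytukud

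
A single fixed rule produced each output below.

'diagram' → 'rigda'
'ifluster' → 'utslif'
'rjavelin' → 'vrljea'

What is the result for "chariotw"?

Each output is the input with this applied: delete the last 2 characters, then sort the characters into reverse alphabetical order.
"chariotw" → "chario" → "roihca".
(Check on "diagram": → "diagr" → "rigda" ✓)

roihca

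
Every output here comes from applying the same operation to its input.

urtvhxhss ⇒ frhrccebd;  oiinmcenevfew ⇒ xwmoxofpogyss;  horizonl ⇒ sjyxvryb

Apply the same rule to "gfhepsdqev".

ozcnaofqpr

The rule is to shift every letter 10 places forward in the alphabet (wrapping around), then move the first 3 characters to the end (rotate left by 3).
For "gfhepsdqev", step one produces "qprozcnaof"; step two turns that into "ozcnaofqpr".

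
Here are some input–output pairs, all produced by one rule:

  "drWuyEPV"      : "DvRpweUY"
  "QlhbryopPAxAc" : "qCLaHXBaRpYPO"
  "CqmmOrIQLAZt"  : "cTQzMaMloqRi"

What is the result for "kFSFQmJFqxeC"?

The rule is to flip the case of every letter, then take characters alternately from the front and the back (1st, last, 2nd, 2nd-last, ...).
"kFSFQmJFqxeC" → "KfsfqMjfQXEc" → "KcfEsXfQqfMj".
(Check on "CqmmOrIQLAZt": → "cQMMoRiqlazT" → "cTQzMaMloqRi" ✓)

KcfEsXfQqfMj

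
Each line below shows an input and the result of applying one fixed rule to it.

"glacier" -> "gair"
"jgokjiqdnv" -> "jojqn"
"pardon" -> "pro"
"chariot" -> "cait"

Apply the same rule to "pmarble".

pabe

The pattern: keep every other character starting from the first (positions 1st, 3rd, 5th, ...).
"pmarble" → "pabe".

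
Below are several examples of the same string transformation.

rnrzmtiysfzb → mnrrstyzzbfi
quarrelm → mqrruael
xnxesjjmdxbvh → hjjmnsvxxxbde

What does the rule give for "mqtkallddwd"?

dkllmqtwadd

The rule is to sort the characters into alphabetical order, then move the first 3 characters to the end (rotate left by 3).
Applying that to "mqtkallddwd" gives "dkllmqtwadd".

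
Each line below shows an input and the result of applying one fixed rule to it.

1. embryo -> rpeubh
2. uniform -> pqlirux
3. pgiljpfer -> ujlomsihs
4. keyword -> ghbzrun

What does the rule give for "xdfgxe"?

What's happening: swap the first and last characters, then shift every letter 3 places forward in the alphabet (wrapping around).
Starting from "xdfgxe": after the first operation, "edfgxx"; after the second, "hgijaa".

hgijaa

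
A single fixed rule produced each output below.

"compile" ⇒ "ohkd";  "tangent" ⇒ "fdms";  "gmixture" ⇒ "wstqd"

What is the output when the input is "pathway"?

The pattern: shift every letter 1 place backward in the alphabet (wrapping around), then delete the first 3 characters.
Applying that to "pathway" gives "gvzx".

gvzx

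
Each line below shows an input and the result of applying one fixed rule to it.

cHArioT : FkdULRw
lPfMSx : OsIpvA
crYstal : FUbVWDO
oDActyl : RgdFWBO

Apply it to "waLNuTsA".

Each output is the input with this applied: flip the case of every letter, then shift every letter 3 places forward in the alphabet (wrapping around).
Starting from "waLNuTsA": after the first operation, "WAlnUtSa"; after the second, "ZDoqXwVd".
(Check on "oDActyl": → "OdaCTYL" → "RgdFWBO" ✓)

ZDoqXwVd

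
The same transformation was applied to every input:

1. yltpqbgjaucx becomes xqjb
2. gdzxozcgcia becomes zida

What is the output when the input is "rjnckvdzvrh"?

Rule — sort the characters into reverse alphabetical order, then keep one character in every 3, starting at position 2 (positions 2nd, 5th, 8th, ...).
"rjnckvdzvrh" → "zvvrrnkjhdc" → "vrjc".

vrjc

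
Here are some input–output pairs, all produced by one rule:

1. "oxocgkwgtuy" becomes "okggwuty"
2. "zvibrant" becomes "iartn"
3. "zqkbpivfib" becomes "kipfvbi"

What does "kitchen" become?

tehn

The pattern: swap each adjacent pair of characters (1↔2, 3↔4, ...), then delete the first 3 characters.
For "kitchen", step one produces "ikctehn"; step two turns that into "tehn".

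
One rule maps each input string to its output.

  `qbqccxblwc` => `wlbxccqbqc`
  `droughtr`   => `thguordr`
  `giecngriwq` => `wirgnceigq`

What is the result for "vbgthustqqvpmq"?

mpvqqtsuhtgbvq

Looking at the pairs, the operation is to move the last character to the front, then reverse the string.
For "vbgthustqqvpmq", step one produces "qvbgthustqqvpm"; step two turns that into "mpvqqtsuhtgbvq".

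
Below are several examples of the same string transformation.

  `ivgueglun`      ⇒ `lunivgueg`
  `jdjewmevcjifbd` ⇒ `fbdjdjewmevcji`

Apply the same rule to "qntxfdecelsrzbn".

zbnqntxfdecelsr

Each output is the input with this applied: move the last 3 characters to the front (rotate right by 3).
For "qntxfdecelsrzbn" the result is "zbnqntxfdecelsr".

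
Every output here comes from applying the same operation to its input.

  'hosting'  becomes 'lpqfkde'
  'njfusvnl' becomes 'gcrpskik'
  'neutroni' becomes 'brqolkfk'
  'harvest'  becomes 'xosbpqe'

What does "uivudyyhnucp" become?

fsravvekrzmr

The transformation: move the first character to the end, then shift every letter 3 places backward in the alphabet (wrapping around).
For "uivudyyhnucp", step one produces "ivudyyhnucpu"; step two turns that into "fsravvekrzmr".
(Check on "njfusvnl": → "jfusvnln" → "gcrpskik" ✓)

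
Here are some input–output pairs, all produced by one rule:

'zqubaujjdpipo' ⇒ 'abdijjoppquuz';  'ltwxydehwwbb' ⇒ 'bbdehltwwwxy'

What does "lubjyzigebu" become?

Each output is the input with this applied: sort the characters into alphabetical order.
Doing the same to "lubjyzigebu": "bbegijluuyz".

bbegijluuyz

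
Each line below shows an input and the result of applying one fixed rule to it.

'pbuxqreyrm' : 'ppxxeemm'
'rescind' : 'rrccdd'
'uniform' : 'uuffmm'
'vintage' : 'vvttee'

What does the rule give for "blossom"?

bbssmm

Looking at the pairs, the operation is to keep one character in every 3, starting at position 1 (positions 1st, 4th, 7th, ...), then double every character.
On "blossom": the first step gives "bsm", and the second then gives "bbssmm".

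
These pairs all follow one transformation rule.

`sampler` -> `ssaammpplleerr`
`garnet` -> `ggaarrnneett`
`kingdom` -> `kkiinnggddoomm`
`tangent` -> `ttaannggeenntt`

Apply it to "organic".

oorrggaanniicc

In each case the input is transformed by: double every character.
Doing the same to "organic": "oorrggaanniicc".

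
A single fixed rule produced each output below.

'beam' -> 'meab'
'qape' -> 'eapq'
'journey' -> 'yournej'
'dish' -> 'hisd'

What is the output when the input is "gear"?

The transformation: swap the first and last characters.
Doing the same to "gear": "reag".

reag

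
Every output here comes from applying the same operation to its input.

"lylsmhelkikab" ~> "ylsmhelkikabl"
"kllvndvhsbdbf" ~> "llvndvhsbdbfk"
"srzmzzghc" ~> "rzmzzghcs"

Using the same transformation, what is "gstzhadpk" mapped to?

stzhadpkg

The transformation: move the first character to the end.
Doing the same to "gstzhadpk": "stzhadpkg".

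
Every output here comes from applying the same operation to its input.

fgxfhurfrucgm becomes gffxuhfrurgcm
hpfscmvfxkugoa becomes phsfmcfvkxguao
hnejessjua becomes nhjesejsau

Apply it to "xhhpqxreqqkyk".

hxphxqerqqykk

The pattern: swap each adjacent pair of characters (1↔2, 3↔4, ...).
Applying that to "xhhpqxreqqkyk" gives "hxphxqerqqykk".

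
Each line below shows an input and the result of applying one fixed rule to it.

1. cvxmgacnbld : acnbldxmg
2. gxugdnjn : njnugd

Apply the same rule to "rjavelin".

Looking at the pairs, the operation is to delete the first 2 characters, then move the first 3 characters to the end (rotate left by 3).
Starting from "rjavelin": after the first operation, "avelin"; after the second, "linave".

linave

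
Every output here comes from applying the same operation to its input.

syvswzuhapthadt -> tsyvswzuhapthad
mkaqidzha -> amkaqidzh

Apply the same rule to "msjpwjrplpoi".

imsjpwjrplpo

Looking at the pairs, the operation is to move the last character to the front.
Applying that to "msjpwjrplpoi" gives "imsjpwjrplpo".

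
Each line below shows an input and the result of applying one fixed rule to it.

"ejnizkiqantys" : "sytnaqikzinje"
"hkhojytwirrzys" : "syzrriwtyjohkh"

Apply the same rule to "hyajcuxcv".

The transformation: reverse the string.
"hyajcuxcv" → "vcxucjayh".

vcxucjayh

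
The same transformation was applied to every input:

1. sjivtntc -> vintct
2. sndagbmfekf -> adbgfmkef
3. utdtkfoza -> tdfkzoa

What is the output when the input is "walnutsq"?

nltuqs

What's happening: delete the first 2 characters, then swap each adjacent pair of characters (1↔2, 3↔4, ...).
Working it through for "walnutsq": intermediate "lnutsq", final "nltuqs".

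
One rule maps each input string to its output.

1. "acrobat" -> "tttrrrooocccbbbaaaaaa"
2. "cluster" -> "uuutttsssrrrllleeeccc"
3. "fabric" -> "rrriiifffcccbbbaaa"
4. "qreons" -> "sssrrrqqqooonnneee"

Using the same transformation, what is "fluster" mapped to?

The rule is to sort the characters into reverse alphabetical order, then repeat every character 3 times.
On "fluster": the first step gives "utsrlfe", and the second then gives "uuutttsssrrrlllfffeee".

uuutttsssrrrlllfffeee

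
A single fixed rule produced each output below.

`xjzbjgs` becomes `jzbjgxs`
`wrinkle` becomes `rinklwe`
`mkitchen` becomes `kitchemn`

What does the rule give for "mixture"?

The rule is to swap the first and last characters, then move the first character to the end.
On "mixture" that produces "ixturme".

ixturme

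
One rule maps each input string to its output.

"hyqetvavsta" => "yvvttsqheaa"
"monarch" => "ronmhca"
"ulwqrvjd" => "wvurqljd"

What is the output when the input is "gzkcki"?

zkkigc

The rule is to sort the characters into reverse alphabetical order.
Applying that to "gzkcki" gives "zkkigc".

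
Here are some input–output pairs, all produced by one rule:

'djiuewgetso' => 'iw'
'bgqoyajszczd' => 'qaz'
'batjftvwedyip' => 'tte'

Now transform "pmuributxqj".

What's happening: keep one character in every 3, starting at position 3 (positions 3rd, 6th, 9th, ...), then delete the last character.
For "pmuributxqj", step one produces "ubx"; step two turns that into "ub".
(Check on "bgqoyajszczd": → "qazd" → "qaz" ✓)

ub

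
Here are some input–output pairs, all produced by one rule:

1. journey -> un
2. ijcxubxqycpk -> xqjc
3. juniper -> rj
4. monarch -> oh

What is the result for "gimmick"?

mi

What's happening: sort the characters into reverse alphabetical order, then keep one character in every 3, starting at position 2 (positions 2nd, 5th, 8th, ...).
Starting from "gimmick": after the first operation, "mmkiigc"; after the second, "mi".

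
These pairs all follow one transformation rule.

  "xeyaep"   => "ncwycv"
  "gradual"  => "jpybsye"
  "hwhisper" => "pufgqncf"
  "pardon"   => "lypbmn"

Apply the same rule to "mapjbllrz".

xynhzjjpk

The pattern: shift every letter 2 places backward in the alphabet (wrapping around), then swap the first and last characters.
On "mapjbllrz": the first step gives "kynhzjjpx", and the second then gives "xynhzjjpk".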